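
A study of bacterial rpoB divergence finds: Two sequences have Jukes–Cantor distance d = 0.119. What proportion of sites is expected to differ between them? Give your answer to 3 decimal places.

0.110

p = (3/4)(1 − e^(−4d/3)) = 0.75 × (1 − e^(-0.158667)) = 0.75 × (1 − 0.853280) = 0.110040.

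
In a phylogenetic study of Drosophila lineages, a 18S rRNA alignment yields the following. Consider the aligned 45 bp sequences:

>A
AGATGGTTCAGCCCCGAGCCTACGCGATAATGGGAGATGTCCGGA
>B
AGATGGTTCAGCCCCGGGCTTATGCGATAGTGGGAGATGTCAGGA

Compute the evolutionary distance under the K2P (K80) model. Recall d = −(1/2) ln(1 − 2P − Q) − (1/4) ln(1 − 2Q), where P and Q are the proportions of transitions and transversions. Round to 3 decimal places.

0.123

Of 45 sites, 4 differences are transitions and 1 are transversions, so P = 4/45 ≈ 0.088889 and Q = 1/45 ≈ 0.022222.
Under the Kimura two-parameter model, d = −½ ln(1 − 2P − Q) − ¼ ln(1 − 2Q).
1 − 2P − Q = 0.8, giving −½ ln(0.8) = 0.111572.
1 − 2Q = 0.955556, giving −¼ ln(0.955556) = 0.011365.
d = 0.111572 + 0.011365 = 0.122937.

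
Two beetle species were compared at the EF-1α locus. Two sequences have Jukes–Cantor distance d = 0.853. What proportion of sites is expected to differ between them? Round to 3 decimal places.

p = (3/4)(1 − e^(−4d/3)) = 0.75 × (1 − e^(-1.137333)) = 0.75 × (1 − 0.320673) = 0.509495.

0.509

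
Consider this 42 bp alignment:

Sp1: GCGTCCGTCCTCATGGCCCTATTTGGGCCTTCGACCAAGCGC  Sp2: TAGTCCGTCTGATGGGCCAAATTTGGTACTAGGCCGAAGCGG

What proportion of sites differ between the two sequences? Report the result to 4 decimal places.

The sequences differ at 16 of 42 positions.
p = 16/42 = 0.380952… ≈ 0.3810 (to 4 d.p.).

0.3810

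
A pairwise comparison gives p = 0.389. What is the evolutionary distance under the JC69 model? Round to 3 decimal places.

0.548

d = −(3/4) ln(1 − 4p/3) = −0.75 ln(1 − 0.518667) = −0.75 ln(0.481333)
  = −0.75 × (-0.731196) = 0.548397 substitutions/site.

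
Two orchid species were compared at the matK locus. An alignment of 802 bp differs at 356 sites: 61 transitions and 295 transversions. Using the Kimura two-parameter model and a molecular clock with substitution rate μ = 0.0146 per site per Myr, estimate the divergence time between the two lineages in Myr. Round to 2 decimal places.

P = 61/802 ≈ 0.07606 and Q = 295/802 ≈ 0.36783.
Under the Kimura two-parameter model, d = −½ ln(1 − 2P − Q) − ¼ ln(1 − 2Q).
1 − 2P − Q = 0.48005, giving −½ ln(0.48005) = 0.366933.
1 − 2Q = 0.26434, giving −¼ ln(0.26434) = 0.332630.
d = 0.366933 + 0.332630 = 0.699563.
Under a molecular clock d = 2μt, so t = d/(2μ) = 0.699563 / (2 × 0.0146) = 23.96 Myr.

23.96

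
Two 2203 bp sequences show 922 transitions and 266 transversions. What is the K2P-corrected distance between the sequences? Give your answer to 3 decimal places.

1.652

P = 922/2203 ≈ 0.41852 and Q = 266/2203 ≈ 0.120744.
Under the Kimura two-parameter model, d = −½ ln(1 − 2P − Q) − ¼ ln(1 − 2Q).
1 − 2P − Q = 0.042216, giving −½ ln(0.042216) = 1.582478.
1 − 2Q = 0.758512, giving −¼ ln(0.758512) = 0.069099.
d = 1.582478 + 0.069099 = 1.651577.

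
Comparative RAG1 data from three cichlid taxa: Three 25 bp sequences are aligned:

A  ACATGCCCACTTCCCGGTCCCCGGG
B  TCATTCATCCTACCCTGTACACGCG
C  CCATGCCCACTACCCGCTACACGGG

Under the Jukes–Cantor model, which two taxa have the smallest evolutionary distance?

A–B: 10/25 differ, p = 0.400, d = 0.572.
A–C: 5/25 differ, p = 0.200, d = 0.233.
B–C: 8/25 differ, p = 0.320, d = 0.417.
The smallest distance is between A and C.

A and C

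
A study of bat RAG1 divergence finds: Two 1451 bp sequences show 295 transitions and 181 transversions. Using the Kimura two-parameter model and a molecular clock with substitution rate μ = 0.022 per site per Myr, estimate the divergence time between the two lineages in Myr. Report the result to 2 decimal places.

10.24

P = 295/1451 ≈ 0.203308 and Q = 181/1451 ≈ 0.124742.
Under the Kimura two-parameter model, d = −½ ln(1 − 2P − Q) − ¼ ln(1 − 2Q).
1 − 2P − Q = 0.468642, giving −½ ln(0.468642) = 0.378958.
1 − 2Q = 0.750516, giving −¼ ln(0.750516) = 0.071749.
d = 0.378958 + 0.071749 = 0.450707.
Under a molecular clock d = 2μt, so t = d/(2μ) = 0.450707 / (2 × 0.022) = 10.24 Myr.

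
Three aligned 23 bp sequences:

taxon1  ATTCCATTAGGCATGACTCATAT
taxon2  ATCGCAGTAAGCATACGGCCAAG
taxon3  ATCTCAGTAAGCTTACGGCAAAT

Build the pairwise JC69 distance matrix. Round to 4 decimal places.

taxon1–taxon2: 11/23 sites differ → p ≈ 0.478261, d = −0.75 ln(1 − 0.637681) = 0.761423 ≈ 0.7614.
taxon1–taxon3: 10/23 sites differ → p ≈ 0.434783, d = −0.75 ln(1 − 0.579711) = 0.650110 ≈ 0.6501.
taxon2–taxon3: 4/23 sites differ → p ≈ 0.173913, d = −0.75 ln(1 − 0.231884) = 0.197861 ≈ 0.1979.

d(taxon1,taxon2) = 0.7614, d(taxon1,taxon3) = 0.6501, d(taxon2,taxon3) = 0.1979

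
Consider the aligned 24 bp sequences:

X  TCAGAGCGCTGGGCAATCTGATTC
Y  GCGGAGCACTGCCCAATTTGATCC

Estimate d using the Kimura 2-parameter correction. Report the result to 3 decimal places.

Of 24 sites, 4 differences are transitions and 3 are transversions, so P = 4/24 ≈ 0.166667 and Q = 3/24 = 0.125.
Under the Kimura two-parameter model, d = −½ ln(1 − 2P − Q) − ¼ ln(1 − 2Q).
1 − 2P − Q = 0.541666, giving −½ ln(0.541666) = 0.306553.
1 − 2Q = 0.75, giving −¼ ln(0.75) = 0.071921.
d = 0.306553 + 0.071921 = 0.378474.

0.378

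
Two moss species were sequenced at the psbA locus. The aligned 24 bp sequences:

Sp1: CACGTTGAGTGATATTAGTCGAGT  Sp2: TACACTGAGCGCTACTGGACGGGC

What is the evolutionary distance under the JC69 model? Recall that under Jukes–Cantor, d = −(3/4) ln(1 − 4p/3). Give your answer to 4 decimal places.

0.6082

The sequences differ at 10 of 24 sites (1, 4, 5, 10, 12, 15, 17, 19, 22, 24), so p = 10/24 ≈ 0.416667.
d = −(3/4) ln(1 − 4p/3) = −0.75 ln(1 − 0.555556) = −0.75 ln(0.444444)
  = −0.75 × (-0.810931) = 0.608198 substitutions/site.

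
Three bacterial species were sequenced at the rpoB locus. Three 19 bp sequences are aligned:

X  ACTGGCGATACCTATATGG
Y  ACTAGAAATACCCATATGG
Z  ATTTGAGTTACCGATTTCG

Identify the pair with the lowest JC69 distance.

X–Y: 4/19 differ, p = 0.211, d = 0.247.
X–Z: 7/19 differ, p = 0.368, d = 0.507.
Y–Z: 7/19 differ, p = 0.368, d = 0.507.
The smallest distance is between X and Y.

X and Y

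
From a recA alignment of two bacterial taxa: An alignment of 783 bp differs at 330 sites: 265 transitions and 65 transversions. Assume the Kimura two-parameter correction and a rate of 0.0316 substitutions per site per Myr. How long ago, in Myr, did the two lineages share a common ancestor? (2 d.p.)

12.01

P = 265/783 ≈ 0.338442 and Q = 65/783 ≈ 0.083014.
Under the Kimura two-parameter model, d = −½ ln(1 − 2P − Q) − ¼ ln(1 − 2Q).
1 − 2P − Q = 0.240102, giving −½ ln(0.240102) = 0.713346.
1 − 2Q = 0.833972, giving −¼ ln(0.833972) = 0.045389.
d = 0.713346 + 0.045389 = 0.758735.
Under a molecular clock d = 2μt, so t = d/(2μ) = 0.758735 / (2 × 0.0316) = 12.01 Myr.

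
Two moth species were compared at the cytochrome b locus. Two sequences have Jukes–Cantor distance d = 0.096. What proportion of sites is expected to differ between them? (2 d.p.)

0.09

p = (3/4)(1 − e^(−4d/3)) = 0.75 × (1 − e^(-0.128)) = 0.75 × (1 − 0.879853) = 0.090110.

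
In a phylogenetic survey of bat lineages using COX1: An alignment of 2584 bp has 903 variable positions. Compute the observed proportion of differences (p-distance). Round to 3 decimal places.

p = 903/2584 = 0.349458… ≈ 0.349 (to 3 d.p.).

0.349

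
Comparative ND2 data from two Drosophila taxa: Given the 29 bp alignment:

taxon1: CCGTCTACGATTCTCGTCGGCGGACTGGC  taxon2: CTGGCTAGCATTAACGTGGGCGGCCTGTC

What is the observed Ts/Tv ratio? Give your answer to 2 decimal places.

0.13

Transitions are A↔G and C↔T; transversions are all other mismatches.
Transitions: 1. Transversions: 8.
R = 1/8 = 0.125 ≈ 0.13 (to 2 d.p.).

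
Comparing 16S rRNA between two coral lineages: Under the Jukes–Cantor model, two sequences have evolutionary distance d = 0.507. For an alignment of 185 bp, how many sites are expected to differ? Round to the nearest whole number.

Invert JC69: p = (3/4)(1 − e^(−4d/3)) = 0.75 × (1 − e^(-0.676)) = 0.75 × (1 − 0.508648) = 0.368514.
Expected differing sites = pL ≈ 0.368514 × 185 = 68.17509 ≈ 68.

68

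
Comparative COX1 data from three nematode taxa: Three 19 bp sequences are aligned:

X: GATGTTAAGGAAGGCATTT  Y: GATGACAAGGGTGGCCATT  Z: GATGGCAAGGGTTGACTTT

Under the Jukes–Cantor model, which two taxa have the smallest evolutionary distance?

X–Y: 6/19 differ, p = 0.316, d = 0.410.
X–Z: 7/19 differ, p = 0.368, d = 0.507.
Y–Z: 4/19 differ, p = 0.211, d = 0.247.
The smallest distance is between Y and Z.

Y and Z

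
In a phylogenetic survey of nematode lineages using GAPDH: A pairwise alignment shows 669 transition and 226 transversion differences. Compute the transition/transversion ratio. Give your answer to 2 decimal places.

R = 669/226 = 2.960176… ≈ 2.96 (to 2 d.p.).

2.96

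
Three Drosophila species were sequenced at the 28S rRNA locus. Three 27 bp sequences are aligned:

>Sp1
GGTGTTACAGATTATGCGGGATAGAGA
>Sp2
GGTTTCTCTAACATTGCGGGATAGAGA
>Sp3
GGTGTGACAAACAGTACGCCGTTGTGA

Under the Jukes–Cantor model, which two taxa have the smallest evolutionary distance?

Sp1–Sp2: 8/27 differ, p = 0.296, d = 0.377.
Sp1–Sp3: 11/27 differ, p = 0.407, d = 0.588.
Sp2–Sp3: 11/27 differ, p = 0.407, d = 0.588.
The smallest distance is between Sp1 and Sp2.

Sp1 and Sp2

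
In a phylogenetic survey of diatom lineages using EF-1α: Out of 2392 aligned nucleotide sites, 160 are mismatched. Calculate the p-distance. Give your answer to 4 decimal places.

0.0669

p = 160/2392 = 0.066889… ≈ 0.0669 (to 4 d.p.).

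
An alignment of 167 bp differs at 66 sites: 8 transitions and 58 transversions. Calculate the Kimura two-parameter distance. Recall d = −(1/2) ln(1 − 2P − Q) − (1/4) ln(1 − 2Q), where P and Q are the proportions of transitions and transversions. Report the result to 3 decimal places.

0.589

P = 8/167 ≈ 0.047904 and Q = 58/167 ≈ 0.347305.
Under the Kimura two-parameter model, d = −½ ln(1 − 2P − Q) − ¼ ln(1 − 2Q).
1 − 2P − Q = 0.556887, giving −½ ln(0.556887) = 0.292696.
1 − 2Q = 0.30539, giving −¼ ln(0.30539) = 0.296541.
d = 0.292696 + 0.296541 = 0.589237.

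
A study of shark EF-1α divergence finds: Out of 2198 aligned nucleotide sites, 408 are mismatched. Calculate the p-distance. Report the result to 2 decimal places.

0.19

p = 408/2198 = 0.185623… ≈ 0.19 (to 2 d.p.).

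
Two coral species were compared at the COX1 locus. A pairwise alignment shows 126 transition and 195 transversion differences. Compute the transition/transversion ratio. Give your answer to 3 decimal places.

R = 126/195 = 0.646153… ≈ 0.646 (to 3 d.p.).

0.646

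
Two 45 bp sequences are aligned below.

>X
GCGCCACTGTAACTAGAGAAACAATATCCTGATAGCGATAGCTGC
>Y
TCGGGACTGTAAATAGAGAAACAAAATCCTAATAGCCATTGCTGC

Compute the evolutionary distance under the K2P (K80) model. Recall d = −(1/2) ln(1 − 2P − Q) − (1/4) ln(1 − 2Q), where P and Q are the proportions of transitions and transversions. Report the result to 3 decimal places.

Of 45 sites, 1 differences are transitions and 7 are transversions, so P = 1/45 ≈ 0.022222 and Q = 7/45 ≈ 0.155556.
Under the Kimura two-parameter model, d = −½ ln(1 − 2P − Q) − ¼ ln(1 − 2Q).
1 − 2P − Q = 0.8, giving −½ ln(0.8) = 0.111572.
1 − 2Q = 0.688888, giving −¼ ln(0.688888) = 0.093169.
d = 0.111572 + 0.093169 = 0.204741.

0.205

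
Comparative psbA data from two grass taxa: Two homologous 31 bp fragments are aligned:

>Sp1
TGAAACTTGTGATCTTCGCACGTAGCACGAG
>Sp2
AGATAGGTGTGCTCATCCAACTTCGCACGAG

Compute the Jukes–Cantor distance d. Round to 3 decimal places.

0.422

The sequences differ at 10 of 31 sites (1, 4, 6, 7, 12, 15, 18, 19, 22, 24), so p = 10/31 ≈ 0.322581.
d = −(3/4) ln(1 − 4p/3) = −0.75 ln(1 − 0.430108) = −0.75 ln(0.569892)
  = −0.75 × (-0.562308) = 0.421731 substitutions/site.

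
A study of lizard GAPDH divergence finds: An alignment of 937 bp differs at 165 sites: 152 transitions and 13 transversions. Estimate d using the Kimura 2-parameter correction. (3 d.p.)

0.214

P = 152/937 ≈ 0.16222 and Q = 13/937 ≈ 0.013874.
Under the Kimura two-parameter model, d = −½ ln(1 − 2P − Q) − ¼ ln(1 − 2Q).
1 − 2P − Q = 0.661686, giving −½ ln(0.661686) = 0.206482.
1 − 2Q = 0.972252, giving −¼ ln(0.972252) = 0.007035.
d = 0.206482 + 0.007035 = 0.213517.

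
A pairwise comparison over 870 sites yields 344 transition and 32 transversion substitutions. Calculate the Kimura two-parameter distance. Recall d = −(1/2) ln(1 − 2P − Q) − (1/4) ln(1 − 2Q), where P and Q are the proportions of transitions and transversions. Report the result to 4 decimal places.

0.8980

P = 344/870 ≈ 0.395402 and Q = 32/870 ≈ 0.036782.
Under the Kimura two-parameter model, d = −½ ln(1 − 2P − Q) − ¼ ln(1 − 2Q).
1 − 2P − Q = 0.172414, giving −½ ln(0.172414) = 0.878928.
1 − 2Q = 0.926436, giving −¼ ln(0.926436) = 0.019103.
d = 0.878928 + 0.019103 = 0.898031.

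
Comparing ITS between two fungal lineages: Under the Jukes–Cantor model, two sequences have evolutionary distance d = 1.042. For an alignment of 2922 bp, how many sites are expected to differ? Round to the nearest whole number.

Invert JC69: p = (3/4)(1 − e^(−4d/3)) = 0.75 × (1 − e^(-1.389333)) = 0.75 × (1 − 0.249241) = 0.563069.
Expected differing sites = pL ≈ 0.563069 × 2922 = 1645.287618 ≈ 1645.

1645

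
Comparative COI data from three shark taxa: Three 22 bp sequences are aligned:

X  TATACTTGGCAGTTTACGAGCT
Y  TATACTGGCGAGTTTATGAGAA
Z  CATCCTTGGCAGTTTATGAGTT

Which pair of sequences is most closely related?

X and Z

X–Y: 6/22 differ, p = 0.273, d = 0.339.
X–Z: 4/22 differ, p = 0.182, d = 0.208.
Y–Z: 7/22 differ, p = 0.318, d = 0.414.
The smallest distance is between X and Z.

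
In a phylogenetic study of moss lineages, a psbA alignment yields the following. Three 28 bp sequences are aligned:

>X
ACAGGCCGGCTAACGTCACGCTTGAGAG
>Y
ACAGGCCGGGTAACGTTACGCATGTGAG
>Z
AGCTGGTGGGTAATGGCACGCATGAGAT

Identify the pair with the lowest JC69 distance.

X–Y: 4/28 differ, p = 0.143, d = 0.158.
X–Z: 10/28 differ, p = 0.357, d = 0.485.
Y–Z: 10/28 differ, p = 0.357, d = 0.485.
The smallest distance is between X and Y.

X and Y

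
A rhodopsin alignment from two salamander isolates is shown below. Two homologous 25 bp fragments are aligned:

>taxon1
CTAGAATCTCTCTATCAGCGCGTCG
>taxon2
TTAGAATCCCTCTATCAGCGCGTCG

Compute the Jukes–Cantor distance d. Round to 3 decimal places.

The sequences differ at 2 of 25 sites (1, 9), so p = 2/25 = 0.08.
d = −(3/4) ln(1 − 4p/3) = −0.75 ln(1 − 0.106667) = −0.75 ln(0.893333)
  = −0.75 × (-0.112796) = 0.084597 substitutions/site.

0.085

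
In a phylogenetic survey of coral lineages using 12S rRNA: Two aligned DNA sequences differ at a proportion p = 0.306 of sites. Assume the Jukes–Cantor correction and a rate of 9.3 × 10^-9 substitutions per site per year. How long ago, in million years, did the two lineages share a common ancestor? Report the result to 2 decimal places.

d = −(3/4) ln(1 − 4p/3) = −0.75 ln(1 − 0.408) = −0.75 ln(0.592)
  = −0.75 × (-0.524249) = 0.393187 substitutions/site.
Under a molecular clock d = 2μt, so t = d/(2μ) = 0.393187 / (2 × 9.3 × 10^-9) = 21.14 million years.

21.14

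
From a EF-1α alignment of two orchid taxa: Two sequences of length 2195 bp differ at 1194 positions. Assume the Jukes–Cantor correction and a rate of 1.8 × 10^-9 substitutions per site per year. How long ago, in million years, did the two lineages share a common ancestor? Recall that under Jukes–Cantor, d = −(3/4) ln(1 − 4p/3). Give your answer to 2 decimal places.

269.17

p = 1194/2195 ≈ 0.543964.
d = −(3/4) ln(1 − 4p/3) = −0.75 ln(1 − 0.725285) = −0.75 ln(0.274715)
  = −0.75 × (-1.292021) = 0.969016 substitutions/site.
Under a molecular clock d = 2μt, so t = d/(2μ) = 0.969016 / (2 × 1.8 × 10^-9) = 269.17 million years.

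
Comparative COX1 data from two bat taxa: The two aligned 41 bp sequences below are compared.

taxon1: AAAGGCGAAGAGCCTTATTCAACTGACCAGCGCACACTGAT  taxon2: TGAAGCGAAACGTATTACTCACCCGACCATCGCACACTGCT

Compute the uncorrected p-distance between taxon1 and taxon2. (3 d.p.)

0.293

The sequences differ at 12 of 41 positions.
p = 12/41 = 0.292682… ≈ 0.293 (to 3 d.p.).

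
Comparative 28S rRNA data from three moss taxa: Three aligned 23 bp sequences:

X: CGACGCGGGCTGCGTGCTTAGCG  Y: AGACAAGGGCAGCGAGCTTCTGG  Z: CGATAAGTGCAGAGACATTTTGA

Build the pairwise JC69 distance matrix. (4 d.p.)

d(X,Y) = 0.4674, d(X,Z) = 1.0507, d(Y,Z) = 0.4674

X–Y: 8/23 sites differ → p ≈ 0.347826, d = −0.75 ln(1 − 0.463768) = 0.467391 ≈ 0.4674.
X–Z: 13/23 sites differ → p ≈ 0.565217, d = −0.75 ln(1 − 0.753623) = 1.050669 ≈ 1.0507.
Y–Z: 8/23 sites differ → p ≈ 0.347826, d = −0.75 ln(1 − 0.463768) = 0.467391 ≈ 0.4674.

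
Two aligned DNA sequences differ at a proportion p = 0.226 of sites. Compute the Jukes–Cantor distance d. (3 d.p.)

d = −(3/4) ln(1 − 4p/3) = −0.75 ln(1 − 0.301333) = −0.75 ln(0.698667)
  = −0.75 × (-0.358581) = 0.268936 substitutions/site.

0.269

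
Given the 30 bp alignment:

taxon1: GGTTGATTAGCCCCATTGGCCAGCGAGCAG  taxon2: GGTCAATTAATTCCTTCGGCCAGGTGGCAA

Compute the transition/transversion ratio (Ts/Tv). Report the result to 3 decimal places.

2.667

Transitions are A↔G and C↔T; transversions are all other mismatches.
Transitions: 8. Transversions: 3.
R = 8/3 = 2.666666… ≈ 2.667 (to 3 d.p.).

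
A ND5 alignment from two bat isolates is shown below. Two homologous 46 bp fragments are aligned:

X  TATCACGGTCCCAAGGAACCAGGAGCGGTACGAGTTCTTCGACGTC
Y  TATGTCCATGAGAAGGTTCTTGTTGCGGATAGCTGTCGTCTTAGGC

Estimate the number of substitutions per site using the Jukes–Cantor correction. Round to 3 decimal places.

The sequences differ at 24 of 46 sites, so p = 24/46 ≈ 0.521739.
d = −(3/4) ln(1 − 4p/3) = −0.75 ln(1 − 0.695652) = −0.75 ln(0.304348)
  = −0.75 × (-1.189583) = 0.892187 substitutions/site.

0.892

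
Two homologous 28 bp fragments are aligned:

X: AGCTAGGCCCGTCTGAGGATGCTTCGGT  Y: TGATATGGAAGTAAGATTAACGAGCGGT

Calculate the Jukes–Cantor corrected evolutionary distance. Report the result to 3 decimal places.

The sequences differ at 15 of 28 sites, so p = 15/28 ≈ 0.535714.
d = −(3/4) ln(1 − 4p/3) = −0.75 ln(1 − 0.714285) = −0.75 ln(0.285715)
  = −0.75 × (-1.252760) = 0.939570 substitutions/site.

0.940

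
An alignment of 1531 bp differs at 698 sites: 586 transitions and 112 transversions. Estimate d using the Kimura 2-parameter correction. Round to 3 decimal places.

P = 586/1531 ≈ 0.382756 and Q = 112/1531 ≈ 0.073155.
Under the Kimura two-parameter model, d = −½ ln(1 − 2P − Q) − ¼ ln(1 − 2Q).
1 − 2P − Q = 0.161333, giving −½ ln(0.161333) = 0.912142.
1 − 2Q = 0.85369, giving −¼ ln(0.85369) = 0.039547.
d = 0.912142 + 0.039547 = 0.951689.

0.952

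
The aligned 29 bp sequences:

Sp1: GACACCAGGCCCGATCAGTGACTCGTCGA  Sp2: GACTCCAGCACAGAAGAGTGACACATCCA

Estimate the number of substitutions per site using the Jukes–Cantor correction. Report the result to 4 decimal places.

0.4006

The sequences differ at 9 of 29 sites (4, 9, 10, 12, 15, 16, 23, 25, 28), so p = 9/29 ≈ 0.310345.
d = −(3/4) ln(1 − 4p/3) = −0.75 ln(1 − 0.413793) = −0.75 ln(0.586207)
  = −0.75 × (-0.534082) = 0.400562 substitutions/site.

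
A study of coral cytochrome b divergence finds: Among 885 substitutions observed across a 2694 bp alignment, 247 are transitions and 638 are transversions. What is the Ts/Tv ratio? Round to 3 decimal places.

0.387

R = 247/638 = 0.387147… ≈ 0.387 (to 3 d.p.).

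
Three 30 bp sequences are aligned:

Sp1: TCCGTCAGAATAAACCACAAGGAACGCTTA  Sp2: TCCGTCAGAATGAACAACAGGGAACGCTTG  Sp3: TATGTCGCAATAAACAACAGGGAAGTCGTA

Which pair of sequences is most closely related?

Sp1 and Sp2

Sp1–Sp2: 4/30 differ, p = 0.133, d = 0.147.
Sp1–Sp3: 9/30 differ, p = 0.300, d = 0.383.
Sp2–Sp3: 9/30 differ, p = 0.300, d = 0.383.
The smallest distance is between Sp1 and Sp2.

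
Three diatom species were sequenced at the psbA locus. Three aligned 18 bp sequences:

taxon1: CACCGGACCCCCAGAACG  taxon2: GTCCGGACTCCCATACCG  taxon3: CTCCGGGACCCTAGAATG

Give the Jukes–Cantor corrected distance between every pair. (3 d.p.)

taxon1–taxon2: 5/18 sites differ → p ≈ 0.277778, d = −0.75 ln(1 − 0.370371) = 0.346968 ≈ 0.347.
taxon1–taxon3: 5/18 sites differ → p ≈ 0.277778, d = −0.75 ln(1 − 0.370371) = 0.346968 ≈ 0.347.
taxon2–taxon3: 8/18 sites differ → p ≈ 0.444444, d = −0.75 ln(1 − 0.592592) = 0.673455 ≈ 0.673.

d(taxon1,taxon2) = 0.347, d(taxon1,taxon3) = 0.347, d(taxon2,taxon3) = 0.673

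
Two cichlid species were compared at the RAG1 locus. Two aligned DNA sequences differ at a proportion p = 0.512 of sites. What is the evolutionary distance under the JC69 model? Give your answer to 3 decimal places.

0.861

d = −(3/4) ln(1 − 4p/3) = −0.75 ln(1 − 0.682667) = −0.75 ln(0.317333)
  = −0.75 × (-1.147804) = 0.860853 substitutions/site.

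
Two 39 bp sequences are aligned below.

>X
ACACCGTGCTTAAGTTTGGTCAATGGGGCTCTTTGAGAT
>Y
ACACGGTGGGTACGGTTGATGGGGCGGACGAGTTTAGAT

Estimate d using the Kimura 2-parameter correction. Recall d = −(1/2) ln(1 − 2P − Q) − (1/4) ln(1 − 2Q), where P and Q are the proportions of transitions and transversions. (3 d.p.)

0.598

Of 39 sites, 4 differences are transitions and 12 are transversions, so P = 4/39 ≈ 0.102564 and Q = 12/39 ≈ 0.307692.
Under the Kimura two-parameter model, d = −½ ln(1 − 2P − Q) − ¼ ln(1 − 2Q).
1 − 2P − Q = 0.48718, giving −½ ln(0.48718) = 0.359561.
1 − 2Q = 0.384616, giving −¼ ln(0.384616) = 0.238877.
d = 0.359561 + 0.238877 = 0.598438.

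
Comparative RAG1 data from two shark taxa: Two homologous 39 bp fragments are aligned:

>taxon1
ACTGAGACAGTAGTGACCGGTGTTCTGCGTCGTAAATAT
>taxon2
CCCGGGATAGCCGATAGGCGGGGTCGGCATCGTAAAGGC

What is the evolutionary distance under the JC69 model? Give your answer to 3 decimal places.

The sequences differ at 18 of 39 sites, so p = 18/39 ≈ 0.461538.
d = −(3/4) ln(1 − 4p/3) = −0.75 ln(1 − 0.615384) = −0.75 ln(0.384616)
  = −0.75 × (-0.955510) = 0.716633 substitutions/site.

0.717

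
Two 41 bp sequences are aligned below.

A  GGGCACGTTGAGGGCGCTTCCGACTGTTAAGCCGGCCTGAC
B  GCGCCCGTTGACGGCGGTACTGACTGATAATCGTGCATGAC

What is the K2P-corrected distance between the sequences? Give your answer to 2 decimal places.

0.34

Of 41 sites, 1 differences are transitions and 10 are transversions, so P = 1/41 ≈ 0.02439 and Q = 10/41 ≈ 0.243902.
Under the Kimura two-parameter model, d = −½ ln(1 − 2P − Q) − ¼ ln(1 − 2Q).
1 − 2P − Q = 0.707318, giving −½ ln(0.707318) = 0.173137.
1 − 2Q = 0.512196, giving −¼ ln(0.512196) = 0.167262.
d = 0.173137 + 0.167262 = 0.340399.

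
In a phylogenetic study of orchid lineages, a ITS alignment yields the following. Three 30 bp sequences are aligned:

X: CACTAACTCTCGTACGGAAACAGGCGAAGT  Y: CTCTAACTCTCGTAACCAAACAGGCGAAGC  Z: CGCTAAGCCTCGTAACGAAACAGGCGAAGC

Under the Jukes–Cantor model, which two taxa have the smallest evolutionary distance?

X–Y: 5/30 differ, p = 0.167, d = 0.188.
X–Z: 6/30 differ, p = 0.200, d = 0.233.
Y–Z: 4/30 differ, p = 0.133, d = 0.147.
The smallest distance is between Y and Z.

Y and Z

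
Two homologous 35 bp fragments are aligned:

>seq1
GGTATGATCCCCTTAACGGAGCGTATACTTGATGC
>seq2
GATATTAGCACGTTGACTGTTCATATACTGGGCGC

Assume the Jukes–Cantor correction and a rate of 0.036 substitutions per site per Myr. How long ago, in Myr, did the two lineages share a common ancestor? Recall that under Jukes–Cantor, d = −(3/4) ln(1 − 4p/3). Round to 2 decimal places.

7.12

The sequences differ at 13 of 35 sites, so p = 13/35 ≈ 0.371429.
d = −(3/4) ln(1 − 4p/3) = −0.75 ln(1 − 0.495239) = −0.75 ln(0.504761)
  = −0.75 × (-0.683670) = 0.512753 substitutions/site.
Under a molecular clock d = 2μt, so t = d/(2μ) = 0.512753 / (2 × 0.036) = 7.12 Myr.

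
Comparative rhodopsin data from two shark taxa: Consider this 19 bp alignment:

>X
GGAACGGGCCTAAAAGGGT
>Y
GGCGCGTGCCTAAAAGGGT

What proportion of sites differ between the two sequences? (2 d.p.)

The sequences differ at 3 of 19 positions (sites 3, 4, 7).
p = 3/19 = 0.157894… ≈ 0.16 (to 2 d.p.).

0.16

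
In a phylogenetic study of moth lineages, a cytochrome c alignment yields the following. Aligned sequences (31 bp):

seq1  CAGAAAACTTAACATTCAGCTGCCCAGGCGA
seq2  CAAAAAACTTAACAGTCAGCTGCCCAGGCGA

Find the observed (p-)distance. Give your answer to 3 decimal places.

The sequences differ at 2 of 31 positions (sites 3, 15).
p = 2/31 = 0.064516… ≈ 0.065 (to 3 d.p.).

0.065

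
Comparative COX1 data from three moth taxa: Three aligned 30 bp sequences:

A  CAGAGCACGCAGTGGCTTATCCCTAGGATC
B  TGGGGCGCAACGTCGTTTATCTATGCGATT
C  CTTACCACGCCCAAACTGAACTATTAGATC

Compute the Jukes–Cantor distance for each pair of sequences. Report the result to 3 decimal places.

A–B: 14/30 sites differ → p ≈ 0.466667, d = −0.75 ln(1 − 0.622223) = 0.730088 ≈ 0.730.
A–C: 14/30 sites differ → p ≈ 0.466667, d = −0.75 ln(1 − 0.622223) = 0.730088 ≈ 0.730.
B–C: 18/30 sites differ → p = 0.6, d = −0.75 ln(1 − 0.8) = 1.207078 ≈ 1.207.

d(A,B) = 0.730, d(A,C) = 0.730, d(B,C) = 1.207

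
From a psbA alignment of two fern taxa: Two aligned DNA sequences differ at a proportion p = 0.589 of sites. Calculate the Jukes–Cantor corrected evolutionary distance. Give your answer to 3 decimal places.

1.154

d = −(3/4) ln(1 − 4p/3) = −0.75 ln(1 − 0.785333) = −0.75 ln(0.214667)
  = −0.75 × (-1.538667) = 1.154000 substitutions/site.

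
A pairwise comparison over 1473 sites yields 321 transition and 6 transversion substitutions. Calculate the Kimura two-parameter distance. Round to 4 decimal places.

P = 321/1473 ≈ 0.217923 and Q = 6/1473 ≈ 0.004073.
Under the Kimura two-parameter model, d = −½ ln(1 − 2P − Q) − ¼ ln(1 − 2Q).
1 − 2P − Q = 0.560081, giving −½ ln(0.560081) = 0.289837.
1 − 2Q = 0.991854, giving −¼ ln(0.991854) = 0.002045.
d = 0.289837 + 0.002045 = 0.291882.

0.2919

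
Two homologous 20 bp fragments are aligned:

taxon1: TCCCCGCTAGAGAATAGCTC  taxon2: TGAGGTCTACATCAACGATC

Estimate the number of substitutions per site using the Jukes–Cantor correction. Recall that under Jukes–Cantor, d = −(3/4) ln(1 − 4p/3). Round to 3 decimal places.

The sequences differ at 11 of 20 sites, so p = 11/20 = 0.55.
d = −(3/4) ln(1 − 4p/3) = −0.75 ln(1 − 0.733333) = −0.75 ln(0.266667)
  = −0.75 × (-1.321755) = 0.991316 substitutions/site.

0.991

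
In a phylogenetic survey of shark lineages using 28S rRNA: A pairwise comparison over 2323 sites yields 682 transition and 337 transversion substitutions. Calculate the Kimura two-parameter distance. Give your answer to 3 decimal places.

P = 682/2323 ≈ 0.293586 and Q = 337/2323 ≈ 0.145071.
Under the Kimura two-parameter model, d = −½ ln(1 − 2P − Q) − ¼ ln(1 − 2Q).
1 − 2P − Q = 0.267757, giving −½ ln(0.267757) = 0.658838.
1 − 2Q = 0.709858, giving −¼ ln(0.709858) = 0.085673.
d = 0.658838 + 0.085673 = 0.744511.

0.745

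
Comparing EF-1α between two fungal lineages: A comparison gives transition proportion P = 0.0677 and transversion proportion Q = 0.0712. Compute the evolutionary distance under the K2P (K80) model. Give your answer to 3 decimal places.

Under the Kimura two-parameter model, d = −½ ln(1 − 2P − Q) − ¼ ln(1 − 2Q).
1 − 2P − Q = 0.7934, giving −½ ln(0.7934) = 0.115714.
1 − 2Q = 0.8576, giving −¼ ln(0.8576) = 0.038404.
d = 0.115714 + 0.038404 = 0.154118.

0.154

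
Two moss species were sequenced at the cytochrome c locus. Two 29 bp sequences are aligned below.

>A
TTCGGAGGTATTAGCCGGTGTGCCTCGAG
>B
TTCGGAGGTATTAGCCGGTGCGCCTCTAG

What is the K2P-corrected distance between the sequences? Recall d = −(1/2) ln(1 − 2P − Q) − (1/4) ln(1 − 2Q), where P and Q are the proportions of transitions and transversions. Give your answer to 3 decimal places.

0.072

Of 29 sites, 1 differences are transitions and 1 are transversions, so P = 1/29 ≈ 0.034483 and Q = 1/29 ≈ 0.034483.
Under the Kimura two-parameter model, d = −½ ln(1 − 2P − Q) − ¼ ln(1 − 2Q).
1 − 2P − Q = 0.896551, giving −½ ln(0.896551) = 0.054600.
1 − 2Q = 0.931034, giving −¼ ln(0.931034) = 0.017865.
d = 0.054600 + 0.017865 = 0.072465.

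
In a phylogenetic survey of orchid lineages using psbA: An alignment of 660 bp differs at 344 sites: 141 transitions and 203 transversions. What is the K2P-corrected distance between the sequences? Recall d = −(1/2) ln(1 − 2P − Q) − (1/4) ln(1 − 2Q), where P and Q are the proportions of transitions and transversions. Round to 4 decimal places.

P = 141/660 ≈ 0.213636 and Q = 203/660 ≈ 0.307576.
Under the Kimura two-parameter model, d = −½ ln(1 − 2P − Q) − ¼ ln(1 − 2Q).
1 − 2P − Q = 0.265152, giving −½ ln(0.265152) = 0.663726.
1 − 2Q = 0.384848, giving −¼ ln(0.384848) = 0.238727.
d = 0.663726 + 0.238727 = 0.902453.

0.9025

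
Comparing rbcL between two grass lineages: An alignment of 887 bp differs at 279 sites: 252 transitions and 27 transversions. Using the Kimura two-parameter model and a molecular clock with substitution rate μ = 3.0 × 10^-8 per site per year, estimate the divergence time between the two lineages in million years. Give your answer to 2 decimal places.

P = 252/887 ≈ 0.284104 and Q = 27/887 ≈ 0.03044.
Under the Kimura two-parameter model, d = −½ ln(1 − 2P − Q) − ¼ ln(1 − 2Q).
1 − 2P − Q = 0.401352, giving −½ ln(0.401352) = 0.456458.
1 − 2Q = 0.93912, giving −¼ ln(0.93912) = 0.015703.
d = 0.456458 + 0.015703 = 0.472161.
Under a molecular clock d = 2μt, so t = d/(2μ) = 0.472161 / (2 × 3.0 × 10^-8) = 7.87 million years.

7.87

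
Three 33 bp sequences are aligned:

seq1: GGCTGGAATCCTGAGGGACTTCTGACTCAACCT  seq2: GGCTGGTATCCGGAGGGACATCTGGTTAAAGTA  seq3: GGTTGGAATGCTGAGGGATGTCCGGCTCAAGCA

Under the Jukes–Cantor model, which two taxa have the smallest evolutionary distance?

seq1–seq2: 9/33 differ, p = 0.273, d = 0.339.
seq1–seq3: 8/33 differ, p = 0.242, d = 0.293.
seq2–seq3: 10/33 differ, p = 0.303, d = 0.388.
The smallest distance is between seq1 and seq3.

seq1 and seq3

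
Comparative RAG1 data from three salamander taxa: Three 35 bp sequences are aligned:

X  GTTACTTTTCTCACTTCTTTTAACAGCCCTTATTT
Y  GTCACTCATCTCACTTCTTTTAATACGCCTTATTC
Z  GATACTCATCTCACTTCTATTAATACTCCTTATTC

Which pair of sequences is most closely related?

Y and Z

X–Y: 7/35 differ, p = 0.200, d = 0.233.
X–Z: 8/35 differ, p = 0.229, d = 0.273.
Y–Z: 4/35 differ, p = 0.114, d = 0.124.
The smallest distance is between Y and Z.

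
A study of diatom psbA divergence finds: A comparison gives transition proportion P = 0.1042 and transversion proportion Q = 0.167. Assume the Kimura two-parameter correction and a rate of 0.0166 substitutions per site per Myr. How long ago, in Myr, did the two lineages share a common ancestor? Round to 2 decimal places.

Under the Kimura two-parameter model, d = −½ ln(1 − 2P − Q) − ¼ ln(1 − 2Q).
1 − 2P − Q = 0.6246, giving −½ ln(0.6246) = 0.235322.
1 − 2Q = 0.666, giving −¼ ln(0.666) = 0.101616.
d = 0.235322 + 0.101616 = 0.336938.
Under a molecular clock d = 2μt, so t = d/(2μ) = 0.336938 / (2 × 0.0166) = 10.15 Myr.

10.15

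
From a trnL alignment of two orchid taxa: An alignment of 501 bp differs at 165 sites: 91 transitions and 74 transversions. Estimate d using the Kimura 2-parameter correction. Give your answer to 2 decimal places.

P = 91/501 ≈ 0.181637 and Q = 74/501 ≈ 0.147705.
Under the Kimura two-parameter model, d = −½ ln(1 − 2P − Q) − ¼ ln(1 − 2Q).
1 − 2P − Q = 0.489021, giving −½ ln(0.489021) = 0.357675.
1 − 2Q = 0.70459, giving −¼ ln(0.70459) = 0.087535.
d = 0.357675 + 0.087535 = 0.445210.

0.45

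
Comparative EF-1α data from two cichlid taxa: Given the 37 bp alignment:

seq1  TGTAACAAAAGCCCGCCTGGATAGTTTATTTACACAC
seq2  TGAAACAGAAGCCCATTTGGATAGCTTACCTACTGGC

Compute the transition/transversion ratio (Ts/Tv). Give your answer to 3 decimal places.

Transitions are A↔G and C↔T; transversions are all other mismatches.
Transitions: 8. Transversions: 3.
R = 8/3 = 2.666666… ≈ 2.667 (to 3 d.p.).

2.667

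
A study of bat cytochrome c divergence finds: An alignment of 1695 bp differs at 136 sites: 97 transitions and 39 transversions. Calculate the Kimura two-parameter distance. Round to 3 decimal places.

0.086

P = 97/1695 ≈ 0.057227 and Q = 39/1695 ≈ 0.023009.
Under the Kimura two-parameter model, d = −½ ln(1 − 2P − Q) − ¼ ln(1 − 2Q).
1 − 2P − Q = 0.862537, giving −½ ln(0.862537) = 0.073939.
1 − 2Q = 0.953982, giving −¼ ln(0.953982) = 0.011778.
d = 0.073939 + 0.011778 = 0.085717.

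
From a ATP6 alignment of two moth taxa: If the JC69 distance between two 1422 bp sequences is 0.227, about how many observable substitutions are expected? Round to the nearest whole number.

279

Invert JC69: p = (3/4)(1 − e^(−4d/3)) = 0.75 × (1 − e^(-0.302667)) = 0.75 × (1 − 0.738845) = 0.195866.
Expected differing sites = pL ≈ 0.195866 × 1422 = 278.521452 ≈ 279.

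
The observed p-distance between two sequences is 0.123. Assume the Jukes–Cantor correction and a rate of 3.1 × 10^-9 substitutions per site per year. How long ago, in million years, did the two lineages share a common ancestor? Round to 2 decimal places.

21.67

d = −(3/4) ln(1 − 4p/3) = −0.75 ln(1 − 0.164) = −0.75 ln(0.836)
  = −0.75 × (-0.179127) = 0.134345 substitutions/site.
Under a molecular clock d = 2μt, so t = d/(2μ) = 0.134345 / (2 × 3.1 × 10^-9) = 21.67 million years.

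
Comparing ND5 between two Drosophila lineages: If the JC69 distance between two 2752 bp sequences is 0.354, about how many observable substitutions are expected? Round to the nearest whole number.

777

Invert JC69: p = (3/4)(1 − e^(−4d/3)) = 0.75 × (1 − e^(-0.472)) = 0.75 × (1 − 0.623754) = 0.282185.
Expected differing sites = pL ≈ 0.282185 × 2752 = 776.57312 ≈ 777.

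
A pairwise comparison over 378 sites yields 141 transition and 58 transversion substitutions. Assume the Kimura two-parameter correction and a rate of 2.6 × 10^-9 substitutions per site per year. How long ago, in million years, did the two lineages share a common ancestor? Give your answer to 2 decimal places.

238.52

P = 141/378 ≈ 0.373016 and Q = 58/378 ≈ 0.153439.
Under the Kimura two-parameter model, d = −½ ln(1 − 2P − Q) − ¼ ln(1 − 2Q).
1 − 2P − Q = 0.100529, giving −½ ln(0.100529) = 1.148655.
1 − 2Q = 0.693122, giving −¼ ln(0.693122) = 0.091637.
d = 1.148655 + 0.091637 = 1.240292.
Under a molecular clock d = 2μt, so t = d/(2μ) = 1.240292 / (2 × 2.6 × 10^-9) = 238.52 million years.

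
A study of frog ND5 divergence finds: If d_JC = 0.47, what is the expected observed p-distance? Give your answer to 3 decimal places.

p = (3/4)(1 − e^(−4d/3)) = 0.75 × (1 − e^(-0.626667)) = 0.75 × (1 − 0.534370) = 0.349223.

0.349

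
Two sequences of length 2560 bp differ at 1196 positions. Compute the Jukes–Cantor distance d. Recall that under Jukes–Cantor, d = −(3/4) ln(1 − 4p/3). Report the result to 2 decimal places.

p = 1196/2560 ≈ 0.467188.
d = −(3/4) ln(1 − 4p/3) = −0.75 ln(1 − 0.622917) = −0.75 ln(0.377083)
  = −0.75 × (-0.975290) = 0.731468 substitutions/site.

0.73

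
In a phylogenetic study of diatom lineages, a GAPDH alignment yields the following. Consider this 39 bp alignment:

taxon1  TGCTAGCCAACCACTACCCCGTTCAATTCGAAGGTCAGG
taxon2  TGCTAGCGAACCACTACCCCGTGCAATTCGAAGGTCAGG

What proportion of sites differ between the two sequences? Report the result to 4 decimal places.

The sequences differ at 2 of 39 positions (sites 8, 23).
p = 2/39 = 0.051282… ≈ 0.0513 (to 4 d.p.).

0.0513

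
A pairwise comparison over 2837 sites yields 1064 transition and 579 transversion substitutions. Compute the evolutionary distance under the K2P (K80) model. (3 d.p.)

1.673

P = 1064/2837 ≈ 0.375044 and Q = 579/2837 ≈ 0.204089.
Under the Kimura two-parameter model, d = −½ ln(1 − 2P − Q) − ¼ ln(1 − 2Q).
1 − 2P − Q = 0.045823, giving −½ ln(0.045823) = 1.541485.
1 − 2Q = 0.591822, giving −¼ ln(0.591822) = 0.131137.
d = 1.541485 + 0.131137 = 1.672622.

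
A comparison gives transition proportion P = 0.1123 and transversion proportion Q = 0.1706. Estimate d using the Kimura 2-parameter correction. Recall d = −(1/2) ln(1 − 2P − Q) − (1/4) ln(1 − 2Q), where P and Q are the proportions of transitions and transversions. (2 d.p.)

Under the Kimura two-parameter model, d = −½ ln(1 − 2P − Q) − ¼ ln(1 − 2Q).
1 − 2P − Q = 0.6048, giving −½ ln(0.6048) = 0.251429.
1 − 2Q = 0.6588, giving −¼ ln(0.6588) = 0.104334.
d = 0.251429 + 0.104334 = 0.355763.

0.36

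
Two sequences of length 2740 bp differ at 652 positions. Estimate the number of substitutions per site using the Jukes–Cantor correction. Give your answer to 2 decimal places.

0.29

p = 652/2740 ≈ 0.237956.
d = −(3/4) ln(1 − 4p/3) = −0.75 ln(1 − 0.317275) = −0.75 ln(0.682725)
  = −0.75 × (-0.381663) = 0.286247 substitutions/site.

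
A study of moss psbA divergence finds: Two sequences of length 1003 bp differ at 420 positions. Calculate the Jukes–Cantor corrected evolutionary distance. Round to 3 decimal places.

0.613

p = 420/1003 ≈ 0.418744.
d = −(3/4) ln(1 − 4p/3) = −0.75 ln(1 − 0.558325) = −0.75 ln(0.441675)
  = −0.75 × (-0.817181) = 0.612886 substitutions/site.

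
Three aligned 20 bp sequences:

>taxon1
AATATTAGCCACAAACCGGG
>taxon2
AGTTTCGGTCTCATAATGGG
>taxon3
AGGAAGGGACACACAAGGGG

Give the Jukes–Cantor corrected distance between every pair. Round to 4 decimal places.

taxon1–taxon2: 9/20 sites differ → p = 0.45, d = −0.75 ln(1 − 0.6) = 0.687218 ≈ 0.6872.
taxon1–taxon3: 9/20 sites differ → p = 0.45, d = −0.75 ln(1 − 0.6) = 0.687218 ≈ 0.6872.
taxon2–taxon3: 8/20 sites differ → p = 0.4, d = −0.75 ln(1 − 0.533333) = 0.571605 ≈ 0.5716.

d(taxon1,taxon2) = 0.6872, d(taxon1,taxon3) = 0.6872, d(taxon2,taxon3) = 0.5716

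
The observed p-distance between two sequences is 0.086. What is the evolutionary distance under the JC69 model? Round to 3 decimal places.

d = −(3/4) ln(1 − 4p/3) = −0.75 ln(1 − 0.114667) = −0.75 ln(0.885333)
  = −0.75 × (-0.121791) = 0.091343 substitutions/site.

0.091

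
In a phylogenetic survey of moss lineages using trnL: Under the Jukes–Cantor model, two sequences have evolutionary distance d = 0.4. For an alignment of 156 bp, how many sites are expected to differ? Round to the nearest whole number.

Invert JC69: p = (3/4)(1 − e^(−4d/3)) = 0.75 × (1 − e^(-0.533333)) = 0.75 × (1 − 0.586646) = 0.310016.
Expected differing sites = pL ≈ 0.310016 × 156 = 48.362496 ≈ 48.

48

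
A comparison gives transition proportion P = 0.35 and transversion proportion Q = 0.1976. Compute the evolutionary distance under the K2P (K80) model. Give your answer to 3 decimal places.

Under the Kimura two-parameter model, d = −½ ln(1 − 2P − Q) − ¼ ln(1 − 2Q).
1 − 2P − Q = 0.1024, giving −½ ln(0.1024) = 1.139434.
1 − 2Q = 0.6048, giving −¼ ln(0.6048) = 0.125714.
d = 1.139434 + 0.125714 = 1.265148.

1.265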